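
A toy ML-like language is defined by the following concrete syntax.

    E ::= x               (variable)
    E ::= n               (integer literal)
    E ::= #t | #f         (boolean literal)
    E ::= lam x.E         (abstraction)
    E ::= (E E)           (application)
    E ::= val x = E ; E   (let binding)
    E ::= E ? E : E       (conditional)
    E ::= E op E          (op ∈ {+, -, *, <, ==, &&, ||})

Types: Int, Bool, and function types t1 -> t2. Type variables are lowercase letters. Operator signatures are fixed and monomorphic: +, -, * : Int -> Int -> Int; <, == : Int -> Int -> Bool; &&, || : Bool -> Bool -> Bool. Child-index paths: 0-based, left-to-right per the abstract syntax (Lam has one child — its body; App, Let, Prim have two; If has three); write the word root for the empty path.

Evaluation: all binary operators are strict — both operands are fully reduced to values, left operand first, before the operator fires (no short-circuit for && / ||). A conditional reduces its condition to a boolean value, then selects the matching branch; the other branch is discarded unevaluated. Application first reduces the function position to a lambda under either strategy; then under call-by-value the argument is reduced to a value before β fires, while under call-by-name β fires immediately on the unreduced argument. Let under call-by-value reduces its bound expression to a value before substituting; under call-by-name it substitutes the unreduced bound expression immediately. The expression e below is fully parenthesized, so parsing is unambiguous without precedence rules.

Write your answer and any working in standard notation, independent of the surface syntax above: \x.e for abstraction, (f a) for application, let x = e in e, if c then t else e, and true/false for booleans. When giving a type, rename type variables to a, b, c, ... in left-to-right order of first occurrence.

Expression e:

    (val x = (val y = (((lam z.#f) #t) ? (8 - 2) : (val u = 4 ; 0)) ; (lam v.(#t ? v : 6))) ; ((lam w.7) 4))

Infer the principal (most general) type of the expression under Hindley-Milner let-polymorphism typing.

Trace:
\z._ : a -> Bool
  unify a -> Bool ~ Bool -> b
  unify a ~ Bool
  unify Bool ~ b
_ _ : Bool
  unify Bool ~ Bool
  unify Int ~ Int
  unify Int ~ Int
let u : Int
  unify Int ~ Int
let y : Int
  unify Bool ~ Bool
v : c
  unify c ~ Int
\v._ : Int -> Int
let x : Int -> Int
\w._ : d -> Int
  unify d -> Int ~ Int -> e
  unify d ~ Int
  unify Int ~ e
_ _ : Int

Answer: Int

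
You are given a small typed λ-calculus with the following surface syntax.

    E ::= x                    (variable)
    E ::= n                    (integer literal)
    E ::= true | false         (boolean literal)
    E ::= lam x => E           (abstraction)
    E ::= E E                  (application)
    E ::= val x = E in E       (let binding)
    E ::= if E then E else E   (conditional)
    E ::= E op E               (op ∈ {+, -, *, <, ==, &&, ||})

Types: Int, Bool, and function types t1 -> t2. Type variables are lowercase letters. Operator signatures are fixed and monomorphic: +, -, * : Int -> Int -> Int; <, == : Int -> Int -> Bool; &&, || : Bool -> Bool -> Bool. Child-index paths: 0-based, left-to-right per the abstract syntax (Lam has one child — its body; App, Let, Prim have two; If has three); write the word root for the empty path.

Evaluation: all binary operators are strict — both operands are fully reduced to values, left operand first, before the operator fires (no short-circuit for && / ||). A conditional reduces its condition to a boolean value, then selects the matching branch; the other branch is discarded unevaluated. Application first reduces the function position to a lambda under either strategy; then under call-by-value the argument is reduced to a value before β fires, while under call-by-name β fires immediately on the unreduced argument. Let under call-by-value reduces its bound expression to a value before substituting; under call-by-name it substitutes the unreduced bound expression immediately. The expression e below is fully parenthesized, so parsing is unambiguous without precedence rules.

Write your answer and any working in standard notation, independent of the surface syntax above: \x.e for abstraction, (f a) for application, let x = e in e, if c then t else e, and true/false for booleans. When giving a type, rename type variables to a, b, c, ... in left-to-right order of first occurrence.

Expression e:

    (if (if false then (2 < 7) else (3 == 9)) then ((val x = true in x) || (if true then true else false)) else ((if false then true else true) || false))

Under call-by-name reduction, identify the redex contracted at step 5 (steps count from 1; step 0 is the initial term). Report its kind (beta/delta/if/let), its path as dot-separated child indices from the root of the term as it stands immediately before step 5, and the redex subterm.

Answer: delta at root : (true || false)

Trace:
step 0: (if (if false then (2 < 7) else (3 == 9)) then ((let x = true in x) || (if true then true else false)) else ((if false then true else true) || false))
step 1: [if@0] (if (3 == 9) then ((let x = true in x) || (if true then true else false)) else ((if false then true else true) || false))
step 2: [delta@0] (if false then ((let x = true in x) || (if true then true else false)) else ((if false then true else true) || false))
step 3: [if@root] ((if false then true else true) || false)
step 4: [if@0] (true || false)
step 5: [delta@root] true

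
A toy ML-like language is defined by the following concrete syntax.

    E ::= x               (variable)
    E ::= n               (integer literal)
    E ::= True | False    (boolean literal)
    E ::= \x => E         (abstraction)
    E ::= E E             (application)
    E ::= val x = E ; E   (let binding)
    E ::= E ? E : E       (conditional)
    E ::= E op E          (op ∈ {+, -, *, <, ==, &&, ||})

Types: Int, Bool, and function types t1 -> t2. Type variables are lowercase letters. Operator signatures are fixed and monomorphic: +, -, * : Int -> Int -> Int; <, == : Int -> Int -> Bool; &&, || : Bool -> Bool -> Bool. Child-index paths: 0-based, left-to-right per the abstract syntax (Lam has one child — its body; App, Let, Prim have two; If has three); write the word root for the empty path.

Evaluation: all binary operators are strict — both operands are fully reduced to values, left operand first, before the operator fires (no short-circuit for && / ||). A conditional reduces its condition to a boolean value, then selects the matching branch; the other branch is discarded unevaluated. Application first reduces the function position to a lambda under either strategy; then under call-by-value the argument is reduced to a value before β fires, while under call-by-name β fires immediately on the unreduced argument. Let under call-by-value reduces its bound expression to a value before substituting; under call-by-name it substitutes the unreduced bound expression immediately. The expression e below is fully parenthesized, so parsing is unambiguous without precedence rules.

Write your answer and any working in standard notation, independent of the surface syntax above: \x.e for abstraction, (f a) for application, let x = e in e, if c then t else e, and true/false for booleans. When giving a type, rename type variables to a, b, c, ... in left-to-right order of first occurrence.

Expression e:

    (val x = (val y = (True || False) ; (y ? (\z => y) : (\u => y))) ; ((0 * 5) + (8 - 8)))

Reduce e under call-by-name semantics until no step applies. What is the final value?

Derivation:
step 0: (let x = (let y = (true || false) in (if y then (\z.y) else (\u.y))) in ((0 * 5) + (8 - 8)))
step 1: [let@root] ((0 * 5) + (8 - 8))
step 2: [delta@0] (0 + (8 - 8))
step 3: [delta@1] (0 + 0)
step 4: [delta@root] 0

Answer: 0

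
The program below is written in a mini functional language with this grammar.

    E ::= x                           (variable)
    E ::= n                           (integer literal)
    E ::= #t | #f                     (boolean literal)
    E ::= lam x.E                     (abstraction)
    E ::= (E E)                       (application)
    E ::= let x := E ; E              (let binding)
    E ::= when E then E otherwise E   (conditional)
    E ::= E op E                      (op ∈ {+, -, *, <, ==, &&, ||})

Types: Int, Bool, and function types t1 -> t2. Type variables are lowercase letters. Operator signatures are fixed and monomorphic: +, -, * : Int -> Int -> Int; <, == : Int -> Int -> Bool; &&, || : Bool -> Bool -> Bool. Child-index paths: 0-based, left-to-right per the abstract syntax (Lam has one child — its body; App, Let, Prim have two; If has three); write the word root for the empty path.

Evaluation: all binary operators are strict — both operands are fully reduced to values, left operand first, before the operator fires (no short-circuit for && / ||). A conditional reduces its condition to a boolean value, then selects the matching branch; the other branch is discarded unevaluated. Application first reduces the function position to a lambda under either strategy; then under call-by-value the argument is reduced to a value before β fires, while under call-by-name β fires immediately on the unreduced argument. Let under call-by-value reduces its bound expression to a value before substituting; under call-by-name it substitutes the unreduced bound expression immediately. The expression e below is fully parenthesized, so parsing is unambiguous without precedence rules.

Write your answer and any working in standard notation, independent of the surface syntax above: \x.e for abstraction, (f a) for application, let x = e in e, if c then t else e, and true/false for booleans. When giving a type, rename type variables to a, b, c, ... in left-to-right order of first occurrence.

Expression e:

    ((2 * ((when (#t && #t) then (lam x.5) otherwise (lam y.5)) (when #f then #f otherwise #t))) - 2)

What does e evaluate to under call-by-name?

Answer: 8

Working:
step 0: ((2 * ((if (true && true) then (\x.5) else (\y.5)) (if false then false else true))) - 2)
step 1: [delta@0.1.0.0] ((2 * ((if true then (\x.5) else (\y.5)) (if false then false else true))) - 2)
step 2: [if@0.1.0] ((2 * ((\x.5) (if false then false else true))) - 2)
step 3: [beta@0.1] ((2 * 5) - 2)
step 4: [delta@0] (10 - 2)
step 5: [delta@root] 8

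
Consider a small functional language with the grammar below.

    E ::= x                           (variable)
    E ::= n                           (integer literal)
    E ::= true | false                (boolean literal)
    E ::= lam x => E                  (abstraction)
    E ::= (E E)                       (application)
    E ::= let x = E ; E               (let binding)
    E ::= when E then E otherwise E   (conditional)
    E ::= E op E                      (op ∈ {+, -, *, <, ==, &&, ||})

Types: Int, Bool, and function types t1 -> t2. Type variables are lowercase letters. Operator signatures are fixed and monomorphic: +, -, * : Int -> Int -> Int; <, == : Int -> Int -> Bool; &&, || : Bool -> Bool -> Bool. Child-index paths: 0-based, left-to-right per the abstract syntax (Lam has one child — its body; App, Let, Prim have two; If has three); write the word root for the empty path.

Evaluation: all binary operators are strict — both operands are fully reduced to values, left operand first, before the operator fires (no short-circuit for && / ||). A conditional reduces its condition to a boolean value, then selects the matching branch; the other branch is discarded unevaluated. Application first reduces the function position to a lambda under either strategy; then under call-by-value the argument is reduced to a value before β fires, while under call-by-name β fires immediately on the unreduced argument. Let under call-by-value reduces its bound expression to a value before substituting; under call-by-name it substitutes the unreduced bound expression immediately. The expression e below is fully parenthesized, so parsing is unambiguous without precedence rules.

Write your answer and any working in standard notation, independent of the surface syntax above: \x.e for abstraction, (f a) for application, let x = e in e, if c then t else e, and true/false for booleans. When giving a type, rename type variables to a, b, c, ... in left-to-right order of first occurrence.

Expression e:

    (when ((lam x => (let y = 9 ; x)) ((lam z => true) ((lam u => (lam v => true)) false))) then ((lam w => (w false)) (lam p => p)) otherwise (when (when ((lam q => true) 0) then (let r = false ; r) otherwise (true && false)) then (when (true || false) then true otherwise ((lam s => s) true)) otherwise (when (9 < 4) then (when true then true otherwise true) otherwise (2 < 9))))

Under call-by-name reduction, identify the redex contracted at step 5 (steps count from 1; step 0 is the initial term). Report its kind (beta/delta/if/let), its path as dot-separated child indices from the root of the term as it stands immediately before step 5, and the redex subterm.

Derivation:
step 0: (if ((\x.(let y = 9 in x)) ((\z.true) ((\u.(\v.true)) false))) then ((\w.(w false)) (\p.p)) else (if (if ((\q.true) 0) then (let r = false in r) else (true && false)) then (if (true || false) then true else ((\s.s) true)) else (if (9 < 4) then (if true then true else true) else (2 < 9))))
step 1: [beta@0] (if (let y = 9 in ((\z.true) ((\u.(\v.true)) false))) then ((\w.(w false)) (\p.p)) else (if (if ((\q.true) 0) then (let r = false in r) else (true && false)) then (if (true || false) then true else ((\s.s) true)) else (if (9 < 4) then (if true then true else true) else (2 < 9))))
step 2: [let@0] (if ((\z.true) ((\u.(\v.true)) false)) then ((\w.(w false)) (\p.p)) else (if (if ((\q.true) 0) then (let r = false in r) else (true && false)) then (if (true || false) then true else ((\s.s) true)) else (if (9 < 4) then (if true then true else true) else (2 < 9))))
step 3: [beta@0] (if true then ((\w.(w false)) (\p.p)) else (if (if ((\q.true) 0) then (let r = false in r) else (true && false)) then (if (true || false) then true else ((\s.s) true)) else (if (9 < 4) then (if true then true else true) else (2 < 9))))
step 4: [if@root] ((\w.(w false)) (\p.p))
step 5: [beta@root] ((\p.p) false)

Answer: beta at root : ((\w.(w false)) (\p.p))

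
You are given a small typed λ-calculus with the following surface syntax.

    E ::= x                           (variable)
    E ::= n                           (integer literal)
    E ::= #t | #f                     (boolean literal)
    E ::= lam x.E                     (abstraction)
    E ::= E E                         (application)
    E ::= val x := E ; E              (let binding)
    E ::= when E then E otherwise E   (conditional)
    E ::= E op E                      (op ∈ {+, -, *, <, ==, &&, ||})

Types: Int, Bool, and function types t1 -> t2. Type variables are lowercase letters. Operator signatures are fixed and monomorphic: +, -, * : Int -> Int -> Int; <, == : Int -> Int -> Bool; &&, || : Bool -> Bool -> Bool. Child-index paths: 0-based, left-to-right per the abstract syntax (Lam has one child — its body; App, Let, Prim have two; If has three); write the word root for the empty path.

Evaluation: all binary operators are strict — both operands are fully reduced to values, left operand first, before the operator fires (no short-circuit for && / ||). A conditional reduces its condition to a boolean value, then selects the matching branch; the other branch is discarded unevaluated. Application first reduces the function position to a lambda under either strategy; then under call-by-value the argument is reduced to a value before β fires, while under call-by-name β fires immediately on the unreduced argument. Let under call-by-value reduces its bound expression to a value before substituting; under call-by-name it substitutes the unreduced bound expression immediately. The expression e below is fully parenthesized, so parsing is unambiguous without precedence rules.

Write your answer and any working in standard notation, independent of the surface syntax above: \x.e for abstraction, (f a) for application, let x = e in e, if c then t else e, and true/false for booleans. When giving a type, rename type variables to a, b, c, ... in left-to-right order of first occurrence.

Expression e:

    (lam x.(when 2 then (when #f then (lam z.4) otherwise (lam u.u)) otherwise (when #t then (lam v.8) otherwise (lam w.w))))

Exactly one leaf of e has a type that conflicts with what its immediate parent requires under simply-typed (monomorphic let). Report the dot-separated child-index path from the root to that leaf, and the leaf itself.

Answer: 0.0 : 2

Derivation:
  unify Int ~ Bool
  FAIL: mismatch Int ~ Bool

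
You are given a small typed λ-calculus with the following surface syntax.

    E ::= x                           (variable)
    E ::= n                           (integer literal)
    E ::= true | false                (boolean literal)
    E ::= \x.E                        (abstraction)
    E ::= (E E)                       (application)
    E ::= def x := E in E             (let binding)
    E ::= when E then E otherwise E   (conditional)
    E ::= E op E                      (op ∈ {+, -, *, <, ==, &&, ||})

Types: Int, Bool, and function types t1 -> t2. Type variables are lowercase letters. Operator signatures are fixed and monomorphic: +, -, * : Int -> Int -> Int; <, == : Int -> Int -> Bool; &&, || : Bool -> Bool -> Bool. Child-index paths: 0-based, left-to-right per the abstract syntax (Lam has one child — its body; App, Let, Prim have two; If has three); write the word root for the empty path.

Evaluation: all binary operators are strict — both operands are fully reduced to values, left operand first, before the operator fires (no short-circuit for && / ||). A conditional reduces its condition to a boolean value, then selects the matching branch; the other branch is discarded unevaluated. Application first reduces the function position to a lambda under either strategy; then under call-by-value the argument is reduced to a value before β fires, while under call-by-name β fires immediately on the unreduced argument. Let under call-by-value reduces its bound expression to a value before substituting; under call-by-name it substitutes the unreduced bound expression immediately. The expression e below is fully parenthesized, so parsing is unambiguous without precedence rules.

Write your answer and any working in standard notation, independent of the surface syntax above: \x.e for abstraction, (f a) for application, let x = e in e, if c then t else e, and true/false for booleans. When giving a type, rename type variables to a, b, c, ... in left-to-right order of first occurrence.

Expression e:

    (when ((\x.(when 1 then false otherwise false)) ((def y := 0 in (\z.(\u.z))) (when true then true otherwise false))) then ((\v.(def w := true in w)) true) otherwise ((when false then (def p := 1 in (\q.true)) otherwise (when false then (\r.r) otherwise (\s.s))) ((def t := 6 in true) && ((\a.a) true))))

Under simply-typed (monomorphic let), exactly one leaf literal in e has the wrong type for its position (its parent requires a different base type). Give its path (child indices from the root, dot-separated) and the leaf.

Trace:
  unify Int ~ Bool
  FAIL: mismatch Int ~ Bool

Answer: 0.0.0.0 : 1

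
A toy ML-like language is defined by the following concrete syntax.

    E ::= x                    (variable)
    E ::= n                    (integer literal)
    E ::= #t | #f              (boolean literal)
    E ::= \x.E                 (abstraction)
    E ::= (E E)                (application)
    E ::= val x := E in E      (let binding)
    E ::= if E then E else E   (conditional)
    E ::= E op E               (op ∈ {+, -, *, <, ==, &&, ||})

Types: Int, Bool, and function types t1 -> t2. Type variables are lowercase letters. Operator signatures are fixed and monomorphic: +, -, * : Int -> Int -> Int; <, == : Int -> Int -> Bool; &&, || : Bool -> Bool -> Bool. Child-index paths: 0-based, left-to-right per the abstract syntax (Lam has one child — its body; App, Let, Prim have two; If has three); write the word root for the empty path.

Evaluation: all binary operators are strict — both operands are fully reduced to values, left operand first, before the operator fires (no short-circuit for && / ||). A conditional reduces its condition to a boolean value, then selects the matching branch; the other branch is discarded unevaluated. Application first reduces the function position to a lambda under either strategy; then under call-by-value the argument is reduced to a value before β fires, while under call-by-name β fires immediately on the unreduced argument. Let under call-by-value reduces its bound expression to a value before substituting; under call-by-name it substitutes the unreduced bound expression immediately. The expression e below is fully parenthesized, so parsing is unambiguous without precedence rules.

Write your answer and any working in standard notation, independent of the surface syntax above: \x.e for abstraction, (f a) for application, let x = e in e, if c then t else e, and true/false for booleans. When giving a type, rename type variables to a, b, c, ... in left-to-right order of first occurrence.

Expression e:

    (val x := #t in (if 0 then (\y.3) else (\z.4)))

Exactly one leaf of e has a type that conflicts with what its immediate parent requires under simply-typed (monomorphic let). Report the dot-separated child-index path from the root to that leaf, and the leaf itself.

Working:
let x : Bool
  unify Int ~ Bool
  FAIL: mismatch Int ~ Bool

Answer: 1.0 : 0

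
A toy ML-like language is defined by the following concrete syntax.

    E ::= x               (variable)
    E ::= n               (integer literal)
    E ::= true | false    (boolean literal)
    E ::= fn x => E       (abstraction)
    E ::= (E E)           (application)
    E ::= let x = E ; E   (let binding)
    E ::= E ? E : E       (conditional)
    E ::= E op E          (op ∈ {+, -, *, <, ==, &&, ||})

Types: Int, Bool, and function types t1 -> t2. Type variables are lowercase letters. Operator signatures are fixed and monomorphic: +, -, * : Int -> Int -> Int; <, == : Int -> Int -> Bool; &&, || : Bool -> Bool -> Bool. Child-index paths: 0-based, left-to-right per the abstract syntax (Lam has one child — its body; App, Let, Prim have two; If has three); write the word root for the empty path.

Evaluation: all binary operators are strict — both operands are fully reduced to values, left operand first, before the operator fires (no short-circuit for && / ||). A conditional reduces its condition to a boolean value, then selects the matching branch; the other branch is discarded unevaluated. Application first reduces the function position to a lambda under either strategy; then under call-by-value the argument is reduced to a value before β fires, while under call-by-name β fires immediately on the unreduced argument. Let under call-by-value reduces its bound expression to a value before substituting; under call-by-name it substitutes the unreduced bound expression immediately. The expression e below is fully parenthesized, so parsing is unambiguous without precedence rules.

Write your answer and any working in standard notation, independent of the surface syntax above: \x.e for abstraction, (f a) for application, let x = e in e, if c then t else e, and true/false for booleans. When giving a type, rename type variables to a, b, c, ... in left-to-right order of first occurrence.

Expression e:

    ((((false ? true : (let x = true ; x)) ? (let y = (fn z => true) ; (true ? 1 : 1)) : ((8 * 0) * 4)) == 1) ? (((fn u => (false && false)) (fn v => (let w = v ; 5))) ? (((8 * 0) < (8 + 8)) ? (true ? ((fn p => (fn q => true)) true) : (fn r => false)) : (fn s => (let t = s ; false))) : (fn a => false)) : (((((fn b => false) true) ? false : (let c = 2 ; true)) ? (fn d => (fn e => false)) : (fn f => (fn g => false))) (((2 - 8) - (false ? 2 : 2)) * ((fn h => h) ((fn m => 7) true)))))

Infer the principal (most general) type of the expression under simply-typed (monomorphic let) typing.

Derivation:
  unify Bool ~ Bool
let x : Bool
x : Bool
  unify Bool ~ Bool
  unify Bool ~ Bool
\z._ : a -> Bool
let y : a -> Bool
  unify Bool ~ Bool
  unify Int ~ Int
  unify Int ~ Int
  unify Int ~ Int
  unify Int ~ Int
  unify Int ~ Int
  unify Int ~ Int
  unify Int ~ Int
  unify Int ~ Int
  unify Bool ~ Bool
  unify Bool ~ Bool
  unify Bool ~ Bool
\u._ : b -> Bool
v : c
let w : c
\v._ : c -> Int
  unify b -> Bool ~ (c -> Int) -> d
  unify b ~ c -> Int
  unify Bool ~ d
_ _ : Bool
  unify Bool ~ Bool
  unify Int ~ Int
  unify Int ~ Int
  unify Int ~ Int
  unify Int ~ Int
  unify Int ~ Int
  unify Int ~ Int
  unify Bool ~ Bool
  unify Bool ~ Bool
\q._ : f -> Bool
\p._ : e -> f -> Bool
  unify e -> f -> Bool ~ Bool -> g
  unify e ~ Bool
  unify f -> Bool ~ g
_ _ : f -> Bool
\r._ : h -> Bool
  unify f -> Bool ~ h -> Bool
  unify f ~ h
  unify Bool ~ Bool
s : i
let t : i
\s._ : i -> Bool
  unify h -> Bool ~ i -> Bool
  unify h ~ i
  unify Bool ~ Bool
\a._ : j -> Bool
  unify i -> Bool ~ j -> Bool
  unify i ~ j
  unify Bool ~ Bool
\b._ : k -> Bool
  unify k -> Bool ~ Bool -> l
  unify k ~ Bool
  unify Bool ~ l
_ _ : Bool
  unify Bool ~ Bool
let c : Int
  unify Bool ~ Bool
  unify Bool ~ Bool
\e._ : n -> Bool
\d._ : m -> n -> Bool
\g._ : p -> Bool
\f._ : o -> p -> Bool
  unify m -> n -> Bool ~ o -> p -> Bool
  unify m ~ o
  unify n -> Bool ~ p -> Bool
  unify n ~ p
  unify Bool ~ Bool
  unify Int ~ Int
  unify Int ~ Int
  unify Int ~ Int
  unify Bool ~ Bool
  unify Int ~ Int
  unify Int ~ Int
  unify Int ~ Int
h : q
\h._ : q -> q
\m._ : r -> Int
  unify r -> Int ~ Bool -> s
  unify r ~ Bool
  unify Int ~ s
_ _ : Int
  unify q -> q ~ Int -> t
  unify q ~ Int
  unify Int ~ t
_ _ : Int
  unify Int ~ Int
  unify o -> p -> Bool ~ Int -> u
  unify o ~ Int
  unify p -> Bool ~ u
_ _ : p -> Bool
  unify j -> Bool ~ p -> Bool
  unify j ~ p
  unify Bool ~ Bool

Answer: a -> Bool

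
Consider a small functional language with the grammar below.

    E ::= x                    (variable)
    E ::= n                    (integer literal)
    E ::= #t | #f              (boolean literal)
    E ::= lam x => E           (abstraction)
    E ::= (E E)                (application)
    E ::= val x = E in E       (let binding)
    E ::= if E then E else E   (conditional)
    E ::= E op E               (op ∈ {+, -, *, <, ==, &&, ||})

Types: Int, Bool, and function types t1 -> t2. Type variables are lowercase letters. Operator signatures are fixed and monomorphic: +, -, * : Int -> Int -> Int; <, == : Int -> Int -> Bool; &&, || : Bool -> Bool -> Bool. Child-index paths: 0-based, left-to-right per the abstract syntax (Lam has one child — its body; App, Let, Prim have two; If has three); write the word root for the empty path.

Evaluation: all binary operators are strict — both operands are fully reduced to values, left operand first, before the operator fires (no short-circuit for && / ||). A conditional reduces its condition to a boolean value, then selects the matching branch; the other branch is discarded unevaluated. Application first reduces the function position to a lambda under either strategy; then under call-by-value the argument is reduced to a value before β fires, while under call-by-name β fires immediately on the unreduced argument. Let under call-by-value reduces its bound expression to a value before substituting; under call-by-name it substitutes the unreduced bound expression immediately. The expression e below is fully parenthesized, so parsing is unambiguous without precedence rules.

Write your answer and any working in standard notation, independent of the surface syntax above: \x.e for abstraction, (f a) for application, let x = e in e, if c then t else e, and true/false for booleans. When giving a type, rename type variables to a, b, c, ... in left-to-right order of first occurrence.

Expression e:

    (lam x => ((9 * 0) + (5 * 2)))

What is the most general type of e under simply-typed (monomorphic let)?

Derivation:
  unify Int ~ Int
  unify Int ~ Int
  unify Int ~ Int
  unify Int ~ Int
  unify Int ~ Int
  unify Int ~ Int
\x._ : a -> Int

Answer: a -> Int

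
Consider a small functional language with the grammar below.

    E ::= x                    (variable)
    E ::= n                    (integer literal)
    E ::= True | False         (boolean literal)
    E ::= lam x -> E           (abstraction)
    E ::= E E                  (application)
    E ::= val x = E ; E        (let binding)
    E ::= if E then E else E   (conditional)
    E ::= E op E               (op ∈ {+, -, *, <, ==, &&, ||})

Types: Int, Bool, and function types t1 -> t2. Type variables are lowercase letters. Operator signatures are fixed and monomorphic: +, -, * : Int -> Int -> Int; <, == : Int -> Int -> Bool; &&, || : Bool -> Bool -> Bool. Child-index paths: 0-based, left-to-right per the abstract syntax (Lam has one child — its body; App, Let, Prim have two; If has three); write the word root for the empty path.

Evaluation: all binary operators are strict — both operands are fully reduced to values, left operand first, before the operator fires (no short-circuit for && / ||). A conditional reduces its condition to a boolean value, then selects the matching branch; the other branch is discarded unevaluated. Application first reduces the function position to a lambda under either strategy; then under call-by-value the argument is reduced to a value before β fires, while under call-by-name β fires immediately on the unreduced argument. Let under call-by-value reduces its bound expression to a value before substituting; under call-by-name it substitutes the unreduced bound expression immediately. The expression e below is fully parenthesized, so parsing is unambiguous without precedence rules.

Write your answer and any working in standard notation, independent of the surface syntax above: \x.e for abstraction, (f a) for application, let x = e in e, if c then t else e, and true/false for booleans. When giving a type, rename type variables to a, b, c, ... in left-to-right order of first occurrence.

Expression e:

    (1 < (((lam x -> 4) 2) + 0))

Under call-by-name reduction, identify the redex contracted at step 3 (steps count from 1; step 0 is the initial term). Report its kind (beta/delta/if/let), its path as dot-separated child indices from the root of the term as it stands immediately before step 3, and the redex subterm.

Answer: delta at root : (1 < 4)

Derivation:
step 0: (1 < (((\x.4) 2) + 0))
step 1: [beta@1.0] (1 < (4 + 0))
step 2: [delta@1] (1 < 4)
step 3: [delta@root] true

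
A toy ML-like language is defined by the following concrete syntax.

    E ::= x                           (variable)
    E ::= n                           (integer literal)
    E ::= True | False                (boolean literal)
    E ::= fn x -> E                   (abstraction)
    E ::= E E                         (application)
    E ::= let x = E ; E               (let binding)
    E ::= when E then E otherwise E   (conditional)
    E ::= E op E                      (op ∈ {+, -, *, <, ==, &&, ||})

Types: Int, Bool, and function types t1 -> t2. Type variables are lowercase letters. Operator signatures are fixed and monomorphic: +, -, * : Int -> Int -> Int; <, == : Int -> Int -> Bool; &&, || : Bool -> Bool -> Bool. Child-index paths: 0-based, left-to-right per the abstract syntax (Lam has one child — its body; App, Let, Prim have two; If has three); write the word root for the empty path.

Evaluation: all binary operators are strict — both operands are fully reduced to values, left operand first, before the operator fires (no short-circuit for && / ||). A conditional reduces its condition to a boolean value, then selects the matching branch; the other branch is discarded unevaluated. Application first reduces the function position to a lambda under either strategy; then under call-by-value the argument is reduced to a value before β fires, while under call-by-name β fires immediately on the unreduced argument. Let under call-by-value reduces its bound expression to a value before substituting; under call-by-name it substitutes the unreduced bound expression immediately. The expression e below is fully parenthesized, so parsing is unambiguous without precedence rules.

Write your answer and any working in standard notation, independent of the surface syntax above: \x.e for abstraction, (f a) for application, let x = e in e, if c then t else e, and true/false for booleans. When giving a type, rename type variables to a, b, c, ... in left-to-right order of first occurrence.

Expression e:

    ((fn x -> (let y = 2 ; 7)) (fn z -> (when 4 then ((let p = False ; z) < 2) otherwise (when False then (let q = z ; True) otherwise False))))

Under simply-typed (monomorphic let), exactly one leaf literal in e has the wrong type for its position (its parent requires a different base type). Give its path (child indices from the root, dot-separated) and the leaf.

Trace:
let y : Int
\x._ : a -> Int
  unify Int ~ Bool
  FAIL: mismatch Int ~ Bool

Answer: 1.0.0 : 4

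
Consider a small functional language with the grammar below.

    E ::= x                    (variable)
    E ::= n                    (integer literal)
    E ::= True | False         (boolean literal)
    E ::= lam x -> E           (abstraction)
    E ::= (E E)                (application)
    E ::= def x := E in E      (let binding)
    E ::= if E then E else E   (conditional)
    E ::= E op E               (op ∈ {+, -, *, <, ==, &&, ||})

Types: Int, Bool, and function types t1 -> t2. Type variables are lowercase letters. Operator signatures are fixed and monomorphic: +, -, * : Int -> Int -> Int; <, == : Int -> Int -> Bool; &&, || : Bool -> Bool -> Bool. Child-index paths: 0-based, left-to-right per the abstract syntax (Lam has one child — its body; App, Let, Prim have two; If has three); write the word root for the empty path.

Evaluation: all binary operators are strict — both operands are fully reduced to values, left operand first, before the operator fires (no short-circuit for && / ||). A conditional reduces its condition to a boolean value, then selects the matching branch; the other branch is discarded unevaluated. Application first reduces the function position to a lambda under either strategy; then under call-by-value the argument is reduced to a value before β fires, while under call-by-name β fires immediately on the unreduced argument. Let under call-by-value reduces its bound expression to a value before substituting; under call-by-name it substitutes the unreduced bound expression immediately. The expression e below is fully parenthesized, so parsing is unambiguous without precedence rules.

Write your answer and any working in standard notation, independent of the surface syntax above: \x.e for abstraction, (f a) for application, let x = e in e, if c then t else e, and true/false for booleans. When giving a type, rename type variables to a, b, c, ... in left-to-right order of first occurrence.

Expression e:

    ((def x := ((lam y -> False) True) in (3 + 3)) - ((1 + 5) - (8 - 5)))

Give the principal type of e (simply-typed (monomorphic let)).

Answer: Int

Derivation:
\y._ : a -> Bool
  unify a -> Bool ~ Bool -> b
  unify a ~ Bool
  unify Bool ~ b
_ _ : Bool
let x : Bool
  unify Int ~ Int
  unify Int ~ Int
  unify Int ~ Int
  unify Int ~ Int
  unify Int ~ Int
  unify Int ~ Int
  unify Int ~ Int
  unify Int ~ Int
  unify Int ~ Int
  unify Int ~ Int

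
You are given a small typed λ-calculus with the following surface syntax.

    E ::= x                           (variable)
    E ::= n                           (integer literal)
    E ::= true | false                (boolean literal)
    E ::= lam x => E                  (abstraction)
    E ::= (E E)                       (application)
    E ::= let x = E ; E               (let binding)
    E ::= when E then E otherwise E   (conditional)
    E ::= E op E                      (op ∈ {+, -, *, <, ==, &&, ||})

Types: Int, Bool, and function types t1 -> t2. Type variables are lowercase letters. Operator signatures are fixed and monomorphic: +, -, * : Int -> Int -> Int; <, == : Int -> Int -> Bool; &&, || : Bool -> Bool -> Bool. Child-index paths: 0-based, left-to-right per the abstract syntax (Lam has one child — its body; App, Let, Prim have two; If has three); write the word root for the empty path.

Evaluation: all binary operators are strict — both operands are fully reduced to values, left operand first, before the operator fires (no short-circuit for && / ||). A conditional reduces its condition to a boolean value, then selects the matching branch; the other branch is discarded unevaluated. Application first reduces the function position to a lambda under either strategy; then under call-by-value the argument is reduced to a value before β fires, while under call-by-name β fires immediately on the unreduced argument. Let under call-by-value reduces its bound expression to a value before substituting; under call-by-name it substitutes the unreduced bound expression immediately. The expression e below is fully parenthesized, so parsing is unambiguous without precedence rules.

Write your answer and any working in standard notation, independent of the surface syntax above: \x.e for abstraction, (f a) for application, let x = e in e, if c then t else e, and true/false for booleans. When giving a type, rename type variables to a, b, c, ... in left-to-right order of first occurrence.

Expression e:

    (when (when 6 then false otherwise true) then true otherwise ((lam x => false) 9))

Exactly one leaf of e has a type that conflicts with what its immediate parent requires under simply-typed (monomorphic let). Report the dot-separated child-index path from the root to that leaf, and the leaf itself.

Answer: 0.0 : 6

Derivation:
  unify Int ~ Bool
  FAIL: mismatch Int ~ Bool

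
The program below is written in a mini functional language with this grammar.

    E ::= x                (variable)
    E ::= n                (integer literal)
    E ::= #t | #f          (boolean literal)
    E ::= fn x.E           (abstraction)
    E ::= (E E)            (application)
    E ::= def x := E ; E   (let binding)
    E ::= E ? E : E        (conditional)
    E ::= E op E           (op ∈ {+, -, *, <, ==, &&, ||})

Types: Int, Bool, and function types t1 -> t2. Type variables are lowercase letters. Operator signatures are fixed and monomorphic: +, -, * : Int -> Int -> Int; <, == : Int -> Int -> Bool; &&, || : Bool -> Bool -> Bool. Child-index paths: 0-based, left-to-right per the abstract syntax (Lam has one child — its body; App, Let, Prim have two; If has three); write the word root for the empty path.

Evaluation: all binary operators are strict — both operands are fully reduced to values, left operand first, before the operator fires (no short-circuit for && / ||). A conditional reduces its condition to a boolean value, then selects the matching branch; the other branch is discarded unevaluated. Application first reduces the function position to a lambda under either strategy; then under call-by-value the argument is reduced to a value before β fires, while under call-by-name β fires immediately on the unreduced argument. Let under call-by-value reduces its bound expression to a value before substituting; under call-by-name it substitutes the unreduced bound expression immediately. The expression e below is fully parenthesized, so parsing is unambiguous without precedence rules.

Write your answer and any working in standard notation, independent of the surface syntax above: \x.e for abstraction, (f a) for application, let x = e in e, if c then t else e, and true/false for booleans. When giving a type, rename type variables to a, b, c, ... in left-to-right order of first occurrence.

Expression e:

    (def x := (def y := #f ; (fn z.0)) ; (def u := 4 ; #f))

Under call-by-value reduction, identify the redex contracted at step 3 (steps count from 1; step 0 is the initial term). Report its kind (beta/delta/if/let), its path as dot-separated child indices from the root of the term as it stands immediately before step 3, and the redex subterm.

Answer: let at root : (let u = 4 in false)

Trace:
step 0: (let x = (let y = false in (\z.0)) in (let u = 4 in false))
step 1: [let@0] (let x = (\z.0) in (let u = 4 in false))
step 2: [let@root] (let u = 4 in false)
step 3: [let@root] false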